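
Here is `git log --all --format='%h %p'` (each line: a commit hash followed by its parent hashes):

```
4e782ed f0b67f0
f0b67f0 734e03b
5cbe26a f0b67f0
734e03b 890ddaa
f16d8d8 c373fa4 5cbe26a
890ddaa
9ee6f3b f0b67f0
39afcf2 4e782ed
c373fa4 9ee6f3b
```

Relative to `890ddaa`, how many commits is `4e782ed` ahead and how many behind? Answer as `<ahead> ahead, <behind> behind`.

3 ahead, 0 behind

Reachable from 4e782ed: {4e782ed, 734e03b, 890ddaa, f0b67f0}.
Reachable from 890ddaa: {890ddaa}.
Only in 4e782ed's history (ahead): {4e782ed, 734e03b, f0b67f0} — 3.
Only in 890ddaa's history (behind): {} — 0.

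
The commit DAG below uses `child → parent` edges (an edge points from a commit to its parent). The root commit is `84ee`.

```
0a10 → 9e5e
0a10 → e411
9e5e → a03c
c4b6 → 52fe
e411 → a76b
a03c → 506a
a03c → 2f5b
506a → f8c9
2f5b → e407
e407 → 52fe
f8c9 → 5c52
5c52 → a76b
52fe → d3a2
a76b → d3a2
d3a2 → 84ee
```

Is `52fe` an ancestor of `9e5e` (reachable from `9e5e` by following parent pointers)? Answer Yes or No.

Yes

Ancestors of 9e5e (commits reachable by following parents): {2f5b, 506a, 52fe, 5c52, 84ee, 9e5e, a03c, a76b, d3a2, e407, f8c9}.
52fe is in that set, so it is an ancestor of 9e5e.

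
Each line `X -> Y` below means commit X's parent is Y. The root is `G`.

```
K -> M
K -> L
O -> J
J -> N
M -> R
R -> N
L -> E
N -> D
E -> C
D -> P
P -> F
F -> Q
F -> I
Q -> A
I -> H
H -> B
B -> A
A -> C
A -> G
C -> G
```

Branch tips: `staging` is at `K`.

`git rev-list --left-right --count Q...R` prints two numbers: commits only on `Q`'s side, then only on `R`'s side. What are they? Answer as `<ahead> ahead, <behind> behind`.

0 ahead, 8 behind

Reachable from Q: {A, C, G, Q}.
Reachable from R: {A, B, C, D, F, G, H, I, N, P, Q, R}.
Only in Q's history (ahead): {} — 0.
Only in R's history (behind): {B, D, F, H, I, N, P, R} — 8.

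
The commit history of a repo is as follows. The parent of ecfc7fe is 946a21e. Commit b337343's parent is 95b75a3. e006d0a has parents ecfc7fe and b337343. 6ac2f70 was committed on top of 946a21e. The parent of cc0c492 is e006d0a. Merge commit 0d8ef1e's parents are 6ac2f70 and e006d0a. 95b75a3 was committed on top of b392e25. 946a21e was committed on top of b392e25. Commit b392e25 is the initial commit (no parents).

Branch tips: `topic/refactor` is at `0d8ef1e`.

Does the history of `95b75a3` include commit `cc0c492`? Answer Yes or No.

Ancestors of 95b75a3: {95b75a3, b392e25}.
cc0c492 is not in that set, so it is not an ancestor of 95b75a3.

No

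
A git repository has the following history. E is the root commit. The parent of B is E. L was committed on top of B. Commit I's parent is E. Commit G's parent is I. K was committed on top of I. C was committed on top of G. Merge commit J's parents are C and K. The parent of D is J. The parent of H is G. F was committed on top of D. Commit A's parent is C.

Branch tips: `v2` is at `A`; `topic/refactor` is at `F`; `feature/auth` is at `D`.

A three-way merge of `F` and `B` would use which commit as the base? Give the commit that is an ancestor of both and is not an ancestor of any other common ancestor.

Ancestors of F: {C, D, E, F, G, I, J, K}.
Ancestors of B: {B, E}.
Common ancestors: {E}.
The only common ancestor is E, so it is the merge base.

E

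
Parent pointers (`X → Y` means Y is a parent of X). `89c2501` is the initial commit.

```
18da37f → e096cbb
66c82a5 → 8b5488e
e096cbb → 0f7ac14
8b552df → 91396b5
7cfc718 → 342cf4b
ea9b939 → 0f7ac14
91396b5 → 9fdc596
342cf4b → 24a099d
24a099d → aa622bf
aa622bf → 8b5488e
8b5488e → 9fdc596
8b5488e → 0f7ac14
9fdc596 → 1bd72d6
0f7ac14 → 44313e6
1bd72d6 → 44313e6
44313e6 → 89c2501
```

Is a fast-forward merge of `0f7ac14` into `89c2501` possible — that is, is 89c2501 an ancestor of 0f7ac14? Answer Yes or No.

Yes

A fast-forward from 89c2501 to 0f7ac14 is possible iff 89c2501 is an ancestor of 0f7ac14.
Ancestors of 0f7ac14: {0f7ac14, 44313e6, 89c2501}.
89c2501 is among them, so fast-forward is possible.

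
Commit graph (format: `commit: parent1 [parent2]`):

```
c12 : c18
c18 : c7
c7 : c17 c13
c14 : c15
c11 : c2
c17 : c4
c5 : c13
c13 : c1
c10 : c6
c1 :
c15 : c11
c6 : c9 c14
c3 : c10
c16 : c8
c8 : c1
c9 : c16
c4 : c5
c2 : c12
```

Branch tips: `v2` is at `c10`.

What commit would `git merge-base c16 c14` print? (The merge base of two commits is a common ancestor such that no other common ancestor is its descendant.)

c1

Ancestors of c16: {c1, c16, c8}.
Ancestors of c14: {c1, c11, c12, c13, c14, c15, c17, c18, c2, c4, c5, c7}.
Common ancestors: {c1}.
The only common ancestor is c1, so it is the merge base.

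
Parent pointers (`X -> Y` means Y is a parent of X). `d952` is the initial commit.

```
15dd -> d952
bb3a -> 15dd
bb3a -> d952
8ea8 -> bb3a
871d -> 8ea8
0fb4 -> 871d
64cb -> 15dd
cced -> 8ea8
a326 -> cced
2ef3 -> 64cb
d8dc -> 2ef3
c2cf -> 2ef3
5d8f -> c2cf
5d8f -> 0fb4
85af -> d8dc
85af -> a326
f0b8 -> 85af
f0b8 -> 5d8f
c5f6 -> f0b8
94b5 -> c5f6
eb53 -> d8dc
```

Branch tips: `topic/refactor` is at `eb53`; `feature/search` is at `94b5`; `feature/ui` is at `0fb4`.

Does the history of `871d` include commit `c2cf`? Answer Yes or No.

No

Ancestors of 871d: {15dd, 871d, 8ea8, bb3a, d952}.
c2cf is not in that set, so it is not an ancestor of 871d.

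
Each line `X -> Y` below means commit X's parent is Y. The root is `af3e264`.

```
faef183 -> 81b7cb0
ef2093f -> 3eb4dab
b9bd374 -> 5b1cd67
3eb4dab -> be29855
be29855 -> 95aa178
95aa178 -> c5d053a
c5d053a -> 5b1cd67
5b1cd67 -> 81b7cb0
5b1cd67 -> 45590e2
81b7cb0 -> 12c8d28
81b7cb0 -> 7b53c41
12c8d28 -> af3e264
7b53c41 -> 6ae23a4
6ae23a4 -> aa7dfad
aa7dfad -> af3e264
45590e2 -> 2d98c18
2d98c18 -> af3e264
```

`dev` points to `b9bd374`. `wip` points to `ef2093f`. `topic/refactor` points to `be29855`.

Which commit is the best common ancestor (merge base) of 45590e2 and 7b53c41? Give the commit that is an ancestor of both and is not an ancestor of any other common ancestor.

Ancestors of 45590e2: {2d98c18, 45590e2, af3e264}.
Ancestors of 7b53c41: {6ae23a4, 7b53c41, aa7dfad, af3e264}.
Common ancestors: {af3e264}.
The only common ancestor is af3e264, so it is the merge base.

af3e264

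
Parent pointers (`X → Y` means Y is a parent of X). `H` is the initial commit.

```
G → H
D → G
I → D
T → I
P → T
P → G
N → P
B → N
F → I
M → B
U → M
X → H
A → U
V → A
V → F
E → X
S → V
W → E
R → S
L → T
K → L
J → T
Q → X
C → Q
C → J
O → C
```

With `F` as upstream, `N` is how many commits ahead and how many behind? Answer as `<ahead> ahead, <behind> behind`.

3 ahead, 1 behind

Reachable from N: {D, G, H, I, N, P, T}.
Reachable from F: {D, F, G, H, I}.
Only in N's history (ahead): {N, P, T} — 3.
Only in F's history (behind): {F} — 1.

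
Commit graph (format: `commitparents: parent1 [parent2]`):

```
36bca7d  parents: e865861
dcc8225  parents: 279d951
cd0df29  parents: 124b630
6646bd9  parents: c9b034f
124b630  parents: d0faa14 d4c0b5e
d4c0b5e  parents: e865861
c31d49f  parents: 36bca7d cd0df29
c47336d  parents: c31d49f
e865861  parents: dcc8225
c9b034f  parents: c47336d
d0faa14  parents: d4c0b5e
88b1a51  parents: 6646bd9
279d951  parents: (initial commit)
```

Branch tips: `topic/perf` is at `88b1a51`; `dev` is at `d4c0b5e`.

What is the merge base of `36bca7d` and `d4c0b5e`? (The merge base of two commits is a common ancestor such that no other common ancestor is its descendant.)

Ancestors of 36bca7d: {279d951, 36bca7d, dcc8225, e865861}.
Ancestors of d4c0b5e: {279d951, d4c0b5e, dcc8225, e865861}.
Common ancestors: {279d951, dcc8225, e865861}.
Among these, e865861 is not an ancestor of any other common ancestor — it is the merge base.

e865861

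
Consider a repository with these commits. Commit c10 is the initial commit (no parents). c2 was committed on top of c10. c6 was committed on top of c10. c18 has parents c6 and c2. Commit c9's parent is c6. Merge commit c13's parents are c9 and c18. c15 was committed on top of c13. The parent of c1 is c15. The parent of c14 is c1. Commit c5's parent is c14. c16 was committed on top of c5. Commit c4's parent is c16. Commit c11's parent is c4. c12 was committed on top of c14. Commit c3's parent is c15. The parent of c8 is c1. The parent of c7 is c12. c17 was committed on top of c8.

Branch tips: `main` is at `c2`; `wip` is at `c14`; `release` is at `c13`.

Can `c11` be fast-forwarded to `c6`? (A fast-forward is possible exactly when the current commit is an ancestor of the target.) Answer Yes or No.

No

A fast-forward from c11 to c6 is possible iff c11 is an ancestor of c6.
Ancestors of c6: {c10, c6}.
c11 is not among them, so fast-forward is not possible.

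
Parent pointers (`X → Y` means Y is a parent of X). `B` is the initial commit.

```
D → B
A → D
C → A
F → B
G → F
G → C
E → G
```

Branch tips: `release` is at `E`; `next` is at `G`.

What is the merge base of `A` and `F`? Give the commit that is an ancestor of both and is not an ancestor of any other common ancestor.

Ancestors of A: {A, B, D}.
Ancestors of F: {B, F}.
Common ancestors: {B}.
The only common ancestor is B, so it is the merge base.

B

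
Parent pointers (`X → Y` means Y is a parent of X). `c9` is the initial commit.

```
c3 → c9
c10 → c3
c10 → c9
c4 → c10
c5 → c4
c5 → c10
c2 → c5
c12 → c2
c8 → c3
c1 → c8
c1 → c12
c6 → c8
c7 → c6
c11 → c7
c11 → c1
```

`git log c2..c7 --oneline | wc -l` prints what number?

3

Reachable from c7: {c3, c6, c7, c8, c9}.
Reachable from c2: {c10, c2, c3, c4, c5, c9}.
In c7's history but not c2's: {c6, c7, c8} — 3 commits.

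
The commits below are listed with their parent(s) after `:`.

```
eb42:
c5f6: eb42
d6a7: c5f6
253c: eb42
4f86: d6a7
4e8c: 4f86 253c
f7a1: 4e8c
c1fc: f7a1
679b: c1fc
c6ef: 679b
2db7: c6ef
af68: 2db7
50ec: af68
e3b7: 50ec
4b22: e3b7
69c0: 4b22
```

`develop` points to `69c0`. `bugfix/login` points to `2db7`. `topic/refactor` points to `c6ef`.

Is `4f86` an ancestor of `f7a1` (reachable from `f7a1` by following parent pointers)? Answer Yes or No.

Ancestors of f7a1 (commits reachable by following parents): {253c, 4e8c, 4f86, c5f6, d6a7, eb42, f7a1}.
4f86 is in that set, so it is an ancestor of f7a1.

Yes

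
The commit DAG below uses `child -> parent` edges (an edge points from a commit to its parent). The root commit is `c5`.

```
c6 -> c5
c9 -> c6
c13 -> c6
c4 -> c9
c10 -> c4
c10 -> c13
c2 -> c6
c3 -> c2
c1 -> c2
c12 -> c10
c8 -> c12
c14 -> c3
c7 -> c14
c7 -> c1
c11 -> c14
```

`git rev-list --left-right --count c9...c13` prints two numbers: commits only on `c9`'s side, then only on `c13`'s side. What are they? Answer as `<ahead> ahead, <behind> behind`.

Reachable from c9: {c5, c6, c9}.
Reachable from c13: {c13, c5, c6}.
Only in c9's history (ahead): {c9} — 1.
Only in c13's history (behind): {c13} — 1.

1 ahead, 1 behind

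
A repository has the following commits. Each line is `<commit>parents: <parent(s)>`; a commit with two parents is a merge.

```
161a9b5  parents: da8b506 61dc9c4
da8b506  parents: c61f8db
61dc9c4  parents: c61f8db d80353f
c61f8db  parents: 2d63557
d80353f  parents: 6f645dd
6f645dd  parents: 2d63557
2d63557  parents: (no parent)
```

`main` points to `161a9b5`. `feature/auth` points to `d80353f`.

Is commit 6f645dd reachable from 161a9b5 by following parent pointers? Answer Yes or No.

Ancestors of 161a9b5 (commits reachable by following parents): {161a9b5, 2d63557, 61dc9c4, 6f645dd, c61f8db, d80353f, da8b506}.
6f645dd is in that set, so it is an ancestor of 161a9b5.

Yes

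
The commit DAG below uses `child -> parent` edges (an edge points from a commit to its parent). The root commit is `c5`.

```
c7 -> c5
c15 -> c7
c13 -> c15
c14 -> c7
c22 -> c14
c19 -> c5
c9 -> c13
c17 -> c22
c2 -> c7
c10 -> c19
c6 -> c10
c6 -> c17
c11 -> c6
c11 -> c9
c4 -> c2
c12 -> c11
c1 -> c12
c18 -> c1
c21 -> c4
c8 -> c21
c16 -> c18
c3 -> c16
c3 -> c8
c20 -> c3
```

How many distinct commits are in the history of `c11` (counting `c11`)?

Walking parent pointers from c11: reachable set = {c10, c11, c13, c14, c15, c17, c19, c22, c5, c6, c7, c9}.
That is 12 commits.

12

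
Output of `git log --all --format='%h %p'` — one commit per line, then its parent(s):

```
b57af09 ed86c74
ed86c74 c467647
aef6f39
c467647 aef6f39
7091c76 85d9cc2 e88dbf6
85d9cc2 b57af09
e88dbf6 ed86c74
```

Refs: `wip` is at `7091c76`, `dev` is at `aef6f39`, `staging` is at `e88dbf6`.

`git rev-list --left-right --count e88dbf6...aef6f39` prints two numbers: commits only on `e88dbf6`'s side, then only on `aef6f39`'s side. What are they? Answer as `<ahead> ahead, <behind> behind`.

Reachable from e88dbf6: {aef6f39, c467647, e88dbf6, ed86c74}.
Reachable from aef6f39: {aef6f39}.
Only in e88dbf6's history (ahead): {c467647, e88dbf6, ed86c74} — 3.
Only in aef6f39's history (behind): {} — 0.

3 ahead, 0 behind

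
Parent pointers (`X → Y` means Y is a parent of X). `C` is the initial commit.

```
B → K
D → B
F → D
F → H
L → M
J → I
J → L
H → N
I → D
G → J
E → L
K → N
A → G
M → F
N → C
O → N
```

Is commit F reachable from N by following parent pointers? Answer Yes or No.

Ancestors of N: {C, N}.
F is not in that set, so it is not an ancestor of N.

No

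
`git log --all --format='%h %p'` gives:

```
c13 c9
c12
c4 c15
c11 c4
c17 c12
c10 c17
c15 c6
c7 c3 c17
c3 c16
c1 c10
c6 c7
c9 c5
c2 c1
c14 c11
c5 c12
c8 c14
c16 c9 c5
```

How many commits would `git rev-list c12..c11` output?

Reachable from c11: {c11, c12, c15, c16, c17, c3, c4, c5, c6, c7, c9}.
Reachable from c12: {c12}.
In c11's history but not c12's: {c11, c15, c16, c17, c3, c4, c5, c6, c7, c9} — 10 commits.

10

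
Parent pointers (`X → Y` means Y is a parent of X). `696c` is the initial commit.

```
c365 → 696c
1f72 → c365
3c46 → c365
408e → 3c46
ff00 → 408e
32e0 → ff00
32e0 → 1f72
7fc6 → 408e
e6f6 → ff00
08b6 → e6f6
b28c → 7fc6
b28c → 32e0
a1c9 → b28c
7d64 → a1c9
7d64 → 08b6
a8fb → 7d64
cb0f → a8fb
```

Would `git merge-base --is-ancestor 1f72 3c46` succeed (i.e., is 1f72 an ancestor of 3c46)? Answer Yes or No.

Ancestors of 3c46: {3c46, 696c, c365}.
1f72 is not in that set, so it is not an ancestor of 3c46.

No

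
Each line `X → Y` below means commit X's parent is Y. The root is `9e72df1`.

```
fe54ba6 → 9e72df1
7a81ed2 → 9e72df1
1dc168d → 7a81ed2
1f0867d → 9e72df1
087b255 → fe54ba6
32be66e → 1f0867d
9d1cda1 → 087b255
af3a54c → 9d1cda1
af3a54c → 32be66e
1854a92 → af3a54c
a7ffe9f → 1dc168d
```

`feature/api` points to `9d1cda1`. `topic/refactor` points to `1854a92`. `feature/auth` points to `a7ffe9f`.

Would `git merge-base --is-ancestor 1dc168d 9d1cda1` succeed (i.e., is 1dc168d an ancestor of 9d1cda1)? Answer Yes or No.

No

Ancestors of 9d1cda1: {087b255, 9d1cda1, 9e72df1, fe54ba6}.
1dc168d is not in that set, so it is not an ancestor of 9d1cda1.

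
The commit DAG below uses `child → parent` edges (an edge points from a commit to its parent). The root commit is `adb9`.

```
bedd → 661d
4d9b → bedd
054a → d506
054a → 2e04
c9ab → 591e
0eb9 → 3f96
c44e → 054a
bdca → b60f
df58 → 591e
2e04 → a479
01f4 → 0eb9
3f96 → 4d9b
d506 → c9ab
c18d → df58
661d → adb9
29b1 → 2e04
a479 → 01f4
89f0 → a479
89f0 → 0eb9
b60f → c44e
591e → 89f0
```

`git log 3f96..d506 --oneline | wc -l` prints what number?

Reachable from d506: {01f4, 0eb9, 3f96, 4d9b, 591e, 661d, 89f0, a479, adb9, bedd, c9ab, d506}.
Reachable from 3f96: {3f96, 4d9b, 661d, adb9, bedd}.
In d506's history but not 3f96's: {01f4, 0eb9, 591e, 89f0, a479, c9ab, d506} — 7 commits.

7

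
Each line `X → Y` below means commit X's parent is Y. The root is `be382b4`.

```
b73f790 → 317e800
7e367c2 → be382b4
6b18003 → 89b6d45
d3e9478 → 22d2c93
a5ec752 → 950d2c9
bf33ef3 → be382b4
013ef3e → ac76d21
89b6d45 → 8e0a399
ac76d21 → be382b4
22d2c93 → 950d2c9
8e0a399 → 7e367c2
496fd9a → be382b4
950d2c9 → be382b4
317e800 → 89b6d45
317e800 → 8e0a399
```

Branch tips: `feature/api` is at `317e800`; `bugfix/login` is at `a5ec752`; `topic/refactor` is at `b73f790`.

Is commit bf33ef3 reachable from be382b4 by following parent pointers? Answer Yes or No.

No

Ancestors of be382b4: {be382b4}.
bf33ef3 is not in that set, so it is not an ancestor of be382b4.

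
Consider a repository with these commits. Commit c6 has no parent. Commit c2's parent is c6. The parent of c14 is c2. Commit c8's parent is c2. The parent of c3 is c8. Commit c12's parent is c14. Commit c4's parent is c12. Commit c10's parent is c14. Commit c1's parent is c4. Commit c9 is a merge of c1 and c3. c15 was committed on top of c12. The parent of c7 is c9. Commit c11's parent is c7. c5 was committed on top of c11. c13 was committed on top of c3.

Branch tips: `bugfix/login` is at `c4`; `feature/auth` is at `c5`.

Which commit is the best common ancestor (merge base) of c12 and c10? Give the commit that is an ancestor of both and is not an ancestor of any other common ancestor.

c14

Ancestors of c12: {c12, c14, c2, c6}.
Ancestors of c10: {c10, c14, c2, c6}.
Common ancestors: {c14, c2, c6}.
Among these, c14 is not an ancestor of any other common ancestor — it is the merge base.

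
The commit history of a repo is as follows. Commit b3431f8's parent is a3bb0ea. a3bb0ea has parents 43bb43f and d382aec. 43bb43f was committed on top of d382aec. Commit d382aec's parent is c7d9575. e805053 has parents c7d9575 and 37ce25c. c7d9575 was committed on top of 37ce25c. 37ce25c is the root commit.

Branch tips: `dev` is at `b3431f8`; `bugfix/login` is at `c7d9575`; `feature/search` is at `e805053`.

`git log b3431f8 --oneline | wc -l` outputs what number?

Walking parent pointers from b3431f8: reachable set = {37ce25c, 43bb43f, a3bb0ea, b3431f8, c7d9575, d382aec}.
That is 6 commits.

6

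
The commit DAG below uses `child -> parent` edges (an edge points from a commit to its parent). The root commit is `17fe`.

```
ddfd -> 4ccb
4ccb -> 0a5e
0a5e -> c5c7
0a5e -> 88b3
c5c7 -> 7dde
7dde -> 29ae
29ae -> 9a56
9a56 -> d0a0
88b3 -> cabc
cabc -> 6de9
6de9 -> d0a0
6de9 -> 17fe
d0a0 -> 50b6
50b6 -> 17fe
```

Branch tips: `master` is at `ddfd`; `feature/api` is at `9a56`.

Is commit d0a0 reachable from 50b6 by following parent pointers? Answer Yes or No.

Ancestors of 50b6: {17fe, 50b6}.
d0a0 is not in that set, so it is not an ancestor of 50b6.

No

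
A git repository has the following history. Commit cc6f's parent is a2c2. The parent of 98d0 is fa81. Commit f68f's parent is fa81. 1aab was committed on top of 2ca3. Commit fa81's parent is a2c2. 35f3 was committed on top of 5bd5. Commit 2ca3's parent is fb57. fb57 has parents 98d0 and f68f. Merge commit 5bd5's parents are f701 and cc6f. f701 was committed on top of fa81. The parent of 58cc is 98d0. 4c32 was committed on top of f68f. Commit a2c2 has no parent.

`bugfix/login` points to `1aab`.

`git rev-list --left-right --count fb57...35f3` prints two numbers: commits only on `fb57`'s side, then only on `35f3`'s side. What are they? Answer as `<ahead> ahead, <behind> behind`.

3 ahead, 4 behind

Reachable from fb57: {98d0, a2c2, f68f, fa81, fb57}.
Reachable from 35f3: {35f3, 5bd5, a2c2, cc6f, f701, fa81}.
Only in fb57's history (ahead): {98d0, f68f, fb57} — 3.
Only in 35f3's history (behind): {35f3, 5bd5, cc6f, f701} — 4.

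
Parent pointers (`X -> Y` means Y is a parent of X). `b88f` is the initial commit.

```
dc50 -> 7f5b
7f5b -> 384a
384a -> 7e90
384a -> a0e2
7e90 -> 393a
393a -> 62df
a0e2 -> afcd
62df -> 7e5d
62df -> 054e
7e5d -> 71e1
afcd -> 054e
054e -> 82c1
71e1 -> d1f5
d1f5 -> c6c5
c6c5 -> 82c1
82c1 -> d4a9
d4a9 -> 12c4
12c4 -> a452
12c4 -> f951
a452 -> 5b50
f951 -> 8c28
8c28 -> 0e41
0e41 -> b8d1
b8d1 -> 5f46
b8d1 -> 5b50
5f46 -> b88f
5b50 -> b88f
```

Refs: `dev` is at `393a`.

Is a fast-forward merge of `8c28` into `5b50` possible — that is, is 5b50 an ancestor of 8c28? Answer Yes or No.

A fast-forward from 5b50 to 8c28 is possible iff 5b50 is an ancestor of 8c28.
Ancestors of 8c28: {0e41, 5b50, 5f46, 8c28, b88f, b8d1}.
5b50 is among them, so fast-forward is possible.

Yes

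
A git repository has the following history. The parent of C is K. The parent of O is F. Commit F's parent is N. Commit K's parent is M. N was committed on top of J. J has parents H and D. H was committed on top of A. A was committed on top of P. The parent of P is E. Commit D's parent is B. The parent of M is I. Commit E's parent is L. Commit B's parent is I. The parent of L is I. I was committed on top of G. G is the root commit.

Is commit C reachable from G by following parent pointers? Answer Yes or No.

Ancestors of G: {G}.
C is not in that set, so it is not an ancestor of G.

No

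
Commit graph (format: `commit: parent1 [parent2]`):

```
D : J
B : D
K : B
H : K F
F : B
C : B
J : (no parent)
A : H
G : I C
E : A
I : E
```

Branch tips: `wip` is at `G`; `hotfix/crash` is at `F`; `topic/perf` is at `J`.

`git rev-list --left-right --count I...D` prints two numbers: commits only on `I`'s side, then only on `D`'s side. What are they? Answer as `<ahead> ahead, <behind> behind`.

Reachable from I: {A, B, D, E, F, H, I, J, K}.
Reachable from D: {D, J}.
Only in I's history (ahead): {A, B, E, F, H, I, K} — 7.
Only in D's history (behind): {} — 0.

7 ahead, 0 behind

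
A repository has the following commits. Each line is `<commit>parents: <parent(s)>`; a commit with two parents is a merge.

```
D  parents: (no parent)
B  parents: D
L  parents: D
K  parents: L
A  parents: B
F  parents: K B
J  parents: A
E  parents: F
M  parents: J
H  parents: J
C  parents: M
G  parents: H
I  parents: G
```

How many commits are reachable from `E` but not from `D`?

5

Reachable from E: {B, D, E, F, K, L}.
Reachable from D: {D}.
In E's history but not D's: {B, E, F, K, L} — 5 commits.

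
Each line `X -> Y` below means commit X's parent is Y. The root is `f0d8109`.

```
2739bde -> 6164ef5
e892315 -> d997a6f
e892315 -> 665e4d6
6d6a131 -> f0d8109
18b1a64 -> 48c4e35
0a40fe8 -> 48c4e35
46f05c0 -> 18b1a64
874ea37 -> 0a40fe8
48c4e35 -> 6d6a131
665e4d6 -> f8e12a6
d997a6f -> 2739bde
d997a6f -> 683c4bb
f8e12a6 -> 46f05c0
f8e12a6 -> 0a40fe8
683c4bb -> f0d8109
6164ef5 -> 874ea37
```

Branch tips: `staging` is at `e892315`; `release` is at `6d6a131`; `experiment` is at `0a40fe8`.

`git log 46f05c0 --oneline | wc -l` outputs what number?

Walking parent pointers from 46f05c0: reachable set = {18b1a64, 46f05c0, 48c4e35, 6d6a131, f0d8109}.
That is 5 commits.

5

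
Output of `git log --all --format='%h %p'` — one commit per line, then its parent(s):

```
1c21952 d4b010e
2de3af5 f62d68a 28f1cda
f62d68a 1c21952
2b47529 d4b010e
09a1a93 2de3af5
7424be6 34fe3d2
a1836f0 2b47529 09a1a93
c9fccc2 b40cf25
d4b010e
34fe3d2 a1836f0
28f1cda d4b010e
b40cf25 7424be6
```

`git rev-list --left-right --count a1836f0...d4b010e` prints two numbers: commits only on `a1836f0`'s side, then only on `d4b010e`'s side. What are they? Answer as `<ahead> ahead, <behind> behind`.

Reachable from a1836f0: {09a1a93, 1c21952, 28f1cda, 2b47529, 2de3af5, a1836f0, d4b010e, f62d68a}.
Reachable from d4b010e: {d4b010e}.
Only in a1836f0's history (ahead): {09a1a93, 1c21952, 28f1cda, 2b47529, 2de3af5, a1836f0, f62d68a} — 7.
Only in d4b010e's history (behind): {} — 0.

7 ahead, 0 behind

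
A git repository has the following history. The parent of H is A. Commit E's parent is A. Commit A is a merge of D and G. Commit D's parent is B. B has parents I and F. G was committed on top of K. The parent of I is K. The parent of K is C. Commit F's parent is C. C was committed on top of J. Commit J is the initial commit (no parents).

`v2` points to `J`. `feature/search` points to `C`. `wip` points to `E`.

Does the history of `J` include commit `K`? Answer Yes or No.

Ancestors of J: {J}.
K is not in that set, so it is not an ancestor of J.

No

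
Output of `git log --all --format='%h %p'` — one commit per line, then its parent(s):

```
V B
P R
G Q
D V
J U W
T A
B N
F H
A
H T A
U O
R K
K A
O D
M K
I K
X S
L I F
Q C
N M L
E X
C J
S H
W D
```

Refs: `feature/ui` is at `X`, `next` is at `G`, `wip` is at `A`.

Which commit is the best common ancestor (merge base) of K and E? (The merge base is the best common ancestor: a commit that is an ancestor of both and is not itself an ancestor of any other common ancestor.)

Ancestors of K: {A, K}.
Ancestors of E: {A, E, H, S, T, X}.
Common ancestors: {A}.
The only common ancestor is A, so it is the merge base.

A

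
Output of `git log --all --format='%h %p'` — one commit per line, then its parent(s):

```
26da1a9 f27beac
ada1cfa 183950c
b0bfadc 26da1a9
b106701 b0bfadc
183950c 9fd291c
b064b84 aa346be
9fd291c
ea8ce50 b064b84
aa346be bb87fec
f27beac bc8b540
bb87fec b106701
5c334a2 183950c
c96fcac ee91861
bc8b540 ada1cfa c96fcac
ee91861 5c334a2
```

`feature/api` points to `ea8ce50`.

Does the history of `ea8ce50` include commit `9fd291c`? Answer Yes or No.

Yes

Ancestors of ea8ce50 (commits reachable by following parents): {183950c, 26da1a9, 5c334a2, 9fd291c, aa346be, ada1cfa, b064b84, b0bfadc, b106701, bb87fec, bc8b540, c96fcac, ea8ce50, ee91861, f27beac}.
9fd291c is in that set, so it is an ancestor of ea8ce50.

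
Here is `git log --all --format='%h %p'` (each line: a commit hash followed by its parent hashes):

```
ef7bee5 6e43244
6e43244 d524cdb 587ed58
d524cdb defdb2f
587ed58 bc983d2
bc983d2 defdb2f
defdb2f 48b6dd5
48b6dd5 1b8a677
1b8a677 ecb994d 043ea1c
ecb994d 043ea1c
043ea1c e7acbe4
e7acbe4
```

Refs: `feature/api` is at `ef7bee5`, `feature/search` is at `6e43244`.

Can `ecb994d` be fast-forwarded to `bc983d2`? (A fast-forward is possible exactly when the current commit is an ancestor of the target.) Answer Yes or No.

A fast-forward from ecb994d to bc983d2 is possible iff ecb994d is an ancestor of bc983d2.
Ancestors of bc983d2: {043ea1c, 1b8a677, 48b6dd5, bc983d2, defdb2f, e7acbe4, ecb994d}.
ecb994d is among them, so fast-forward is possible.

Yes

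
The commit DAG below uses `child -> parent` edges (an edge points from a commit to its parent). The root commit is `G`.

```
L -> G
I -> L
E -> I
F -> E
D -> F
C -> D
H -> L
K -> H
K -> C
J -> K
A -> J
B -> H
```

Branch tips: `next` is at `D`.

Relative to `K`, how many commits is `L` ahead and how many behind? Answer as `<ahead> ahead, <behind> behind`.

0 ahead, 7 behind

Reachable from L: {G, L}.
Reachable from K: {C, D, E, F, G, H, I, K, L}.
Only in L's history (ahead): {} — 0.
Only in K's history (behind): {C, D, E, F, H, I, K} — 7.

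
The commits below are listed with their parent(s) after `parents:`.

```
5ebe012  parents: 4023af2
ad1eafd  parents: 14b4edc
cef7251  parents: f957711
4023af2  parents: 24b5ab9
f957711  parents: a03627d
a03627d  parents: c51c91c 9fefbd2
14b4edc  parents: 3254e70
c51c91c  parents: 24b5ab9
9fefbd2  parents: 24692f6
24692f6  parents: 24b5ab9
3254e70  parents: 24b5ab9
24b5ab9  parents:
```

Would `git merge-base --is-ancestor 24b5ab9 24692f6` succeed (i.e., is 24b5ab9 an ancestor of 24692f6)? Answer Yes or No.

Yes

Ancestors of 24692f6 (commits reachable by following parents): {24692f6, 24b5ab9}.
24b5ab9 is in that set, so it is an ancestor of 24692f6.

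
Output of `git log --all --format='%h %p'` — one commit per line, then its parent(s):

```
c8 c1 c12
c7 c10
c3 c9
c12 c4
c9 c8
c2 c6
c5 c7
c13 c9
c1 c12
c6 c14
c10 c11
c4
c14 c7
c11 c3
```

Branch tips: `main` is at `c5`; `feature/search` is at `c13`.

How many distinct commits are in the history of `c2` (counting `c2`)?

12

Walking parent pointers from c2: reachable set = {c1, c10, c11, c12, c14, c2, c3, c4, c6, c7, c8, c9}.
That is 12 commits.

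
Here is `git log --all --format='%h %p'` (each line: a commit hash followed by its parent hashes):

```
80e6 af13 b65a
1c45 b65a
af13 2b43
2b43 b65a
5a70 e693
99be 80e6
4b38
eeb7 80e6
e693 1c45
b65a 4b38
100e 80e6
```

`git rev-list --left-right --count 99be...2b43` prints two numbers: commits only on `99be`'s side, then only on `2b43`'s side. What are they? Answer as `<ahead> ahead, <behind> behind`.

3 ahead, 0 behind

Reachable from 99be: {2b43, 4b38, 80e6, 99be, af13, b65a}.
Reachable from 2b43: {2b43, 4b38, b65a}.
Only in 99be's history (ahead): {80e6, 99be, af13} — 3.
Only in 2b43's history (behind): {} — 0.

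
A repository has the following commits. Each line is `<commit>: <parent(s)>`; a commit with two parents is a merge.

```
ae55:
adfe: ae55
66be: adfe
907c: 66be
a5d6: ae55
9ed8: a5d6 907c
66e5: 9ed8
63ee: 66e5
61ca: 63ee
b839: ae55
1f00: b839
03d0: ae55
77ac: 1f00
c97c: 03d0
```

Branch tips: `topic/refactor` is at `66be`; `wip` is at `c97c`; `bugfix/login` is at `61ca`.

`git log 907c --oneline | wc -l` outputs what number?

4

Walking parent pointers from 907c: reachable set = {66be, 907c, adfe, ae55}.
That is 4 commits.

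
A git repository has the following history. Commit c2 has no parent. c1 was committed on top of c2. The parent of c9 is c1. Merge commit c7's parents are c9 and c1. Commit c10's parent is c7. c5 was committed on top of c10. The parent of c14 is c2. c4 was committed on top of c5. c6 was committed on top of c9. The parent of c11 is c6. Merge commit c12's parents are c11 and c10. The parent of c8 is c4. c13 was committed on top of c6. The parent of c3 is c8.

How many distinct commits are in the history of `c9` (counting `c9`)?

3

Walking parent pointers from c9: reachable set = {c1, c2, c9}.
That is 3 commits.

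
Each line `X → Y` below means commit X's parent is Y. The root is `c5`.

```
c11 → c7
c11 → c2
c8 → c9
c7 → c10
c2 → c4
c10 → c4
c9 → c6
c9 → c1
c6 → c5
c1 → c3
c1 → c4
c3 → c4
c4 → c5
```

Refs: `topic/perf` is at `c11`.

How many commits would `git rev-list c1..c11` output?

4

Reachable from c11: {c10, c11, c2, c4, c5, c7}.
Reachable from c1: {c1, c3, c4, c5}.
In c11's history but not c1's: {c10, c11, c2, c7} — 4 commits.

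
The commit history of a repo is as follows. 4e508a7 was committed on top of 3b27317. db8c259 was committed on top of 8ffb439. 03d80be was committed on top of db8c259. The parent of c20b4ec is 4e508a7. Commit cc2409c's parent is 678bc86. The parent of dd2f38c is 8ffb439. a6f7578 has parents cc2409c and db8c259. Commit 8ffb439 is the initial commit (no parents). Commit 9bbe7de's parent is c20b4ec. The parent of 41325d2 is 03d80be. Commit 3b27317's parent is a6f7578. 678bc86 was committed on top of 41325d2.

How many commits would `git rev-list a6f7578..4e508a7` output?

2

Reachable from 4e508a7: {03d80be, 3b27317, 41325d2, 4e508a7, 678bc86, 8ffb439, a6f7578, cc2409c, db8c259}.
Reachable from a6f7578: {03d80be, 41325d2, 678bc86, 8ffb439, a6f7578, cc2409c, db8c259}.
In 4e508a7's history but not a6f7578's: {3b27317, 4e508a7} — 2 commits.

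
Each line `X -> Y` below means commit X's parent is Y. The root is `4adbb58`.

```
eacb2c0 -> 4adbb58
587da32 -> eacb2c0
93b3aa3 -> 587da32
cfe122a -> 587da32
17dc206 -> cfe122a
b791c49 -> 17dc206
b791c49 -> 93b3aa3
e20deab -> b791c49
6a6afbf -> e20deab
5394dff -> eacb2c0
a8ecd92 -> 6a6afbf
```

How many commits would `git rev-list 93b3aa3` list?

4

Walking parent pointers from 93b3aa3: reachable set = {4adbb58, 587da32, 93b3aa3, eacb2c0}.
That is 4 commits.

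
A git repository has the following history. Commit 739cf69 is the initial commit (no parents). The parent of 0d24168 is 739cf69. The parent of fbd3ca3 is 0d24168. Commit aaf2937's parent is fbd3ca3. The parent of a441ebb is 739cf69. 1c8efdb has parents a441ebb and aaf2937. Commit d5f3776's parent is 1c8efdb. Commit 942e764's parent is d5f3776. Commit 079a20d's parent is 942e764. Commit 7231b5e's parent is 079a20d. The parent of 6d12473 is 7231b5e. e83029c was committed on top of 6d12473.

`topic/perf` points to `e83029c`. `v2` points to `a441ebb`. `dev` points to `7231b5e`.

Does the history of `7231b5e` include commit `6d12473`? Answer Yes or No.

Ancestors of 7231b5e: {079a20d, 0d24168, 1c8efdb, 7231b5e, 739cf69, 942e764, a441ebb, aaf2937, d5f3776, fbd3ca3}.
6d12473 is not in that set, so it is not an ancestor of 7231b5e.

No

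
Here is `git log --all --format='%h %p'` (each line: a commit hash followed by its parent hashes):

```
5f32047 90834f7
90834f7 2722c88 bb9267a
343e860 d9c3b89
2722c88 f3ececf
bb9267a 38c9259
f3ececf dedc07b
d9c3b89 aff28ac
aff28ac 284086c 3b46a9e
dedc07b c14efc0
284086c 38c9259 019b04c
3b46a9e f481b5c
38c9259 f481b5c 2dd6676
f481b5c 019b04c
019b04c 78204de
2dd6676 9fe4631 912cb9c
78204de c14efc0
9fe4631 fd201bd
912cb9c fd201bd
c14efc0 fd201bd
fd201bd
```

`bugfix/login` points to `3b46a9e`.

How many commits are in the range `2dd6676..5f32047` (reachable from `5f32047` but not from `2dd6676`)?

Reachable from 5f32047: {019b04c, 2722c88, 2dd6676, 38c9259, 5f32047, 78204de, 90834f7, 912cb9c, 9fe4631, bb9267a, c14efc0, dedc07b, f3ececf, f481b5c, fd201bd}.
Reachable from 2dd6676: {2dd6676, 912cb9c, 9fe4631, fd201bd}.
In 5f32047's history but not 2dd6676's: {019b04c, 2722c88, 38c9259, 5f32047, 78204de, 90834f7, bb9267a, c14efc0, dedc07b, f3ececf, f481b5c} — 11 commits.

11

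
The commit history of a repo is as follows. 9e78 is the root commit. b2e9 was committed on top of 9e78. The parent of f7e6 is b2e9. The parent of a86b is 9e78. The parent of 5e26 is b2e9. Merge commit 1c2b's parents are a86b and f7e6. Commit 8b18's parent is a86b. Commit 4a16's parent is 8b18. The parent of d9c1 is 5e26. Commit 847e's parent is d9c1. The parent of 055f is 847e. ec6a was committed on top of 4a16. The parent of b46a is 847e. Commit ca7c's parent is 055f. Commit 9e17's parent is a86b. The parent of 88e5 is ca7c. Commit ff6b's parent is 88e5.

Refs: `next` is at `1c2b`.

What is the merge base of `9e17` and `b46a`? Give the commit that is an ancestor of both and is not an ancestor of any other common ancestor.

9e78

Ancestors of 9e17: {9e17, 9e78, a86b}.
Ancestors of b46a: {5e26, 847e, 9e78, b2e9, b46a, d9c1}.
Common ancestors: {9e78}.
The only common ancestor is 9e78, so it is the merge base.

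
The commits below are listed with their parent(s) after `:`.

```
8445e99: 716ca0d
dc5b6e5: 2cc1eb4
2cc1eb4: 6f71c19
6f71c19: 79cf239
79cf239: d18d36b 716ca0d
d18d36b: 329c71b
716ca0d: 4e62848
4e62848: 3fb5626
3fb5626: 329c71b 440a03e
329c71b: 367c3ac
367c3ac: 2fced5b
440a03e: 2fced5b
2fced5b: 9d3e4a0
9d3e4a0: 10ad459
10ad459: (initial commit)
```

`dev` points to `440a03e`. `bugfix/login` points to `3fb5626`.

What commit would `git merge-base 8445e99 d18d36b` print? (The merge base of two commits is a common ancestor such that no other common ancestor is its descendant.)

Ancestors of 8445e99: {10ad459, 2fced5b, 329c71b, 367c3ac, 3fb5626, 440a03e, 4e62848, 716ca0d, 8445e99, 9d3e4a0}.
Ancestors of d18d36b: {10ad459, 2fced5b, 329c71b, 367c3ac, 9d3e4a0, d18d36b}.
Common ancestors: {10ad459, 2fced5b, 329c71b, 367c3ac, 9d3e4a0}.
Among these, 329c71b is not an ancestor of any other common ancestor — it is the merge base.

329c71b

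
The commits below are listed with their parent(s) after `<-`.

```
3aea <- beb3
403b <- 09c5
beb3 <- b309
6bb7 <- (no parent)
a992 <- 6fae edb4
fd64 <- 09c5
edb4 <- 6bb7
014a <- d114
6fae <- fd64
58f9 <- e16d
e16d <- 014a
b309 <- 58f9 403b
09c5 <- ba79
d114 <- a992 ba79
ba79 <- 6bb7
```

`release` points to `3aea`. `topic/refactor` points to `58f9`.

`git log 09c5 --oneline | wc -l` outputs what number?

Walking parent pointers from 09c5: reachable set = {09c5, 6bb7, ba79}.
That is 3 commits.

3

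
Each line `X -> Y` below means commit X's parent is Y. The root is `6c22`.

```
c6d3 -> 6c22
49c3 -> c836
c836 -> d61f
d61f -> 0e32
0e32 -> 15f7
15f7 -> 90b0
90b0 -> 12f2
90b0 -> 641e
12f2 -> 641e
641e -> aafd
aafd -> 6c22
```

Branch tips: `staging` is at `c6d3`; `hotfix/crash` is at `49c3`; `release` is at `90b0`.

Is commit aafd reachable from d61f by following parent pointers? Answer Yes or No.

Yes

Ancestors of d61f (commits reachable by following parents): {0e32, 12f2, 15f7, 641e, 6c22, 90b0, aafd, d61f}.
aafd is in that set, so it is an ancestor of d61f.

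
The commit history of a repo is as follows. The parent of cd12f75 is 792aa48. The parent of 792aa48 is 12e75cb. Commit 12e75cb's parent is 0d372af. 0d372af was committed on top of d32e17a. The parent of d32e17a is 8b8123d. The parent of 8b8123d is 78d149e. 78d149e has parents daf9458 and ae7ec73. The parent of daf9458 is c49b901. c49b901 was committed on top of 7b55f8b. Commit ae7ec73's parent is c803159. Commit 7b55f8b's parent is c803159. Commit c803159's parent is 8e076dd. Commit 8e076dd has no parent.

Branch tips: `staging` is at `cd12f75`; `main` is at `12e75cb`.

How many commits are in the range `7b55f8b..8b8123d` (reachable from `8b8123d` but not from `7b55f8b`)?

Reachable from 8b8123d: {78d149e, 7b55f8b, 8b8123d, 8e076dd, ae7ec73, c49b901, c803159, daf9458}.
Reachable from 7b55f8b: {7b55f8b, 8e076dd, c803159}.
In 8b8123d's history but not 7b55f8b's: {78d149e, 8b8123d, ae7ec73, c49b901, daf9458} — 5 commits.

5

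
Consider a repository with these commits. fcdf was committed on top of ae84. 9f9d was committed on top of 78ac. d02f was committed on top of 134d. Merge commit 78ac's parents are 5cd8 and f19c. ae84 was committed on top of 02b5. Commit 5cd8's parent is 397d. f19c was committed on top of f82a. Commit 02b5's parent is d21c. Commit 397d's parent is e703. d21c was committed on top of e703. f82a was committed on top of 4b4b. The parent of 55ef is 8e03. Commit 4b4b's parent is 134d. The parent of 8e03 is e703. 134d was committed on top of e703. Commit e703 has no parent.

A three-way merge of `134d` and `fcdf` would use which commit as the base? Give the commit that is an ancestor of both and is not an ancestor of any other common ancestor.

e703

Ancestors of 134d: {134d, e703}.
Ancestors of fcdf: {02b5, ae84, d21c, e703, fcdf}.
Common ancestors: {e703}.
The only common ancestor is e703, so it is the merge base.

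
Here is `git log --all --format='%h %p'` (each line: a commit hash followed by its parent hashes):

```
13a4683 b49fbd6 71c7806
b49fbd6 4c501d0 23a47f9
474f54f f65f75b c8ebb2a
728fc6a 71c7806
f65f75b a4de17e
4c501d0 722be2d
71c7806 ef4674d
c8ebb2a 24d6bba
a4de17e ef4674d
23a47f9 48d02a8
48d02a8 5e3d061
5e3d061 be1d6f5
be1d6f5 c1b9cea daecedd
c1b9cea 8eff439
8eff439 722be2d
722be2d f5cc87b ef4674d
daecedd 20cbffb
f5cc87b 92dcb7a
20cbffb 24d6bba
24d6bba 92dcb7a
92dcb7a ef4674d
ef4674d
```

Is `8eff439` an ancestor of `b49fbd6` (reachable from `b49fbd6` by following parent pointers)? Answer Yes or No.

Yes

Ancestors of b49fbd6 (commits reachable by following parents): {20cbffb, 23a47f9, 24d6bba, 48d02a8, 4c501d0, 5e3d061, 722be2d, 8eff439, 92dcb7a, b49fbd6, be1d6f5, c1b9cea, daecedd, ef4674d, f5cc87b}.
8eff439 is in that set, so it is an ancestor of b49fbd6.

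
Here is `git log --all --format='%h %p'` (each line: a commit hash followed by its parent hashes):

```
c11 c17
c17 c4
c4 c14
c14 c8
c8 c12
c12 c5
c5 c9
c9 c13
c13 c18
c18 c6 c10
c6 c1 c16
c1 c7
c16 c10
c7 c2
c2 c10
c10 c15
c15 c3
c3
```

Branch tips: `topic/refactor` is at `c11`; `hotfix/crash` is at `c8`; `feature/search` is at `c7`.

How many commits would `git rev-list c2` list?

4

Walking parent pointers from c2: reachable set = {c10, c15, c2, c3}.
That is 4 commits.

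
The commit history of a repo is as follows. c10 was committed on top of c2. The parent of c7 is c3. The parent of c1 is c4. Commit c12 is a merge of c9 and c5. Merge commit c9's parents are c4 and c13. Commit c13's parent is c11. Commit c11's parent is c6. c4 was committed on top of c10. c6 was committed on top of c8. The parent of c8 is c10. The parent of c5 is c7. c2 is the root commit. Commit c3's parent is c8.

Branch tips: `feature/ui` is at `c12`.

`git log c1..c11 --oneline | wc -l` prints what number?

3

Reachable from c11: {c10, c11, c2, c6, c8}.
Reachable from c1: {c1, c10, c2, c4}.
In c11's history but not c1's: {c11, c6, c8} — 3 commits.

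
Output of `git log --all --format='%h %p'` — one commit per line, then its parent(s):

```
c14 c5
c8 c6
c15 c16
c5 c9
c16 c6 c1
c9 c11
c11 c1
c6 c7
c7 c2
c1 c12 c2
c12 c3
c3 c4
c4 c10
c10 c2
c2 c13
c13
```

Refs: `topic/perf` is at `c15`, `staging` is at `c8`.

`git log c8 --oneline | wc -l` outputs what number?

5

Walking parent pointers from c8: reachable set = {c13, c2, c6, c7, c8}.
That is 5 commits.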